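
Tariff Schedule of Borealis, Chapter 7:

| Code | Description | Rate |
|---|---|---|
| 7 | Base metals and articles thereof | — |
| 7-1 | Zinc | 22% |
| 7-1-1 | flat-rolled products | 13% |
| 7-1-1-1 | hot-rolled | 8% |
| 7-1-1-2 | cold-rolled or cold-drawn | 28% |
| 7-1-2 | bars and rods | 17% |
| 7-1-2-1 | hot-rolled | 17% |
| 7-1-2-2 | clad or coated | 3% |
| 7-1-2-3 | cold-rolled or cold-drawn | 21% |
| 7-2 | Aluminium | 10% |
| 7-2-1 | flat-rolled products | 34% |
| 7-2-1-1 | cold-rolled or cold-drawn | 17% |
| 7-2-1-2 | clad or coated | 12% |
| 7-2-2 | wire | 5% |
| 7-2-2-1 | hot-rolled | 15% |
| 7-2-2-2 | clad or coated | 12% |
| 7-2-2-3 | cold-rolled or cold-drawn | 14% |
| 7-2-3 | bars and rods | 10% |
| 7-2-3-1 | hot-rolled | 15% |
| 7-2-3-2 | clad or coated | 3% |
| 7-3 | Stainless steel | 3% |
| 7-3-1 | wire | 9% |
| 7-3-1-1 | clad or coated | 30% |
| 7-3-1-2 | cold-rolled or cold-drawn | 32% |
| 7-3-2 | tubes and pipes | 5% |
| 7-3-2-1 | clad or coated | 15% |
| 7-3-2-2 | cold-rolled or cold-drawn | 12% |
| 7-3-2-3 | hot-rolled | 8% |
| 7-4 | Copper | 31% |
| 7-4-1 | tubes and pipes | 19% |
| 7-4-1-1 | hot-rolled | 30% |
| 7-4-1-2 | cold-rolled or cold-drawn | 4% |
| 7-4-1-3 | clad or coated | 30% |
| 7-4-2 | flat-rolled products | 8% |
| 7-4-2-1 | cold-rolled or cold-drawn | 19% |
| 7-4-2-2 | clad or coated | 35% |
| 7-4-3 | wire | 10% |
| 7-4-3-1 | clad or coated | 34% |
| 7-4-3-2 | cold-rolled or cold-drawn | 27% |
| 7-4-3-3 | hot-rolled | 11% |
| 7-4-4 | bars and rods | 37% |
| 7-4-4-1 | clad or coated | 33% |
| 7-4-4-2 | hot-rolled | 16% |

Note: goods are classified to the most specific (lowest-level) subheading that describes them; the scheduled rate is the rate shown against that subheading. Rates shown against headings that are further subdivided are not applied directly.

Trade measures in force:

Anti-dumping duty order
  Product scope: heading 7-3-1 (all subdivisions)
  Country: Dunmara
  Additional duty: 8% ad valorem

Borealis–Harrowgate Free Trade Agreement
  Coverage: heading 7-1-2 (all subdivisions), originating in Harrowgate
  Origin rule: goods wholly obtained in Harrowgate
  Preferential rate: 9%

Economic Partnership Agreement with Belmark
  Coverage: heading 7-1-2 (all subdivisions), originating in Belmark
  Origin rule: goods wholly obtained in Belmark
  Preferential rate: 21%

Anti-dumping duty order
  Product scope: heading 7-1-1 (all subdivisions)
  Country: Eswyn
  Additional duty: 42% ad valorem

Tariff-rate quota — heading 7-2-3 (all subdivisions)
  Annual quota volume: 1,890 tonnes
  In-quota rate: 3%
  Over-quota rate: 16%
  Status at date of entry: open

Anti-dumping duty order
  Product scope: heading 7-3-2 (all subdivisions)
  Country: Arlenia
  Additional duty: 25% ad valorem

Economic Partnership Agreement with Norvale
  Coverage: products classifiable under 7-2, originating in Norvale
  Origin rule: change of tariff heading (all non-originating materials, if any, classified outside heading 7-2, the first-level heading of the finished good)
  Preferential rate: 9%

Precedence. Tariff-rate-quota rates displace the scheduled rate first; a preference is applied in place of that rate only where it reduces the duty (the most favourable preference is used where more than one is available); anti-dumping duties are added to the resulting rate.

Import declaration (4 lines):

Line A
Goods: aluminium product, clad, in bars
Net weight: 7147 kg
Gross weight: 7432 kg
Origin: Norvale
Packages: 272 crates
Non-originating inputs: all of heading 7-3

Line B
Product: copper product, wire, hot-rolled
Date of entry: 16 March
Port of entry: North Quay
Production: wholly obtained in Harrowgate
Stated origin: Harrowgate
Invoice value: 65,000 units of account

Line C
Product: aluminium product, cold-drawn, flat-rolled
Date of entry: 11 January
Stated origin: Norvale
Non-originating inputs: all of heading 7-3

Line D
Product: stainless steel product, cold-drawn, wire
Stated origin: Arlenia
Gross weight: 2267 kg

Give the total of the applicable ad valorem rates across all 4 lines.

55%

Line A: aluminium → 7-2; in bars → 7-2-3; clad → 7-2-3-2. Scheduled 3%. quota on 7-2-3 open → in-quota 3%; Norvale agreement on 7-2: CTH met → 9% available; preference 9% not lower than 3% → no reduction. → 3%.
Line B: copper → 7-4; wire → 7-4-3; hot-rolled → 7-4-3-3. Scheduled 11%. Harrowgate agreement on 7-1-2: 7-4-3-3 not covered. → 11%.
Line C: aluminium → 7-2; flat-rolled → 7-2-1; cold-drawn → 7-2-1-1. Scheduled 17%. Norvale agreement on 7-2: CTH met → 9% available; preferential 9%. → 9%.
Line D: stainless steel → 7-3; wire → 7-3-1; cold-drawn → 7-3-1-2. Scheduled 32%. No special measure applies. → 32%.
Sum: 3% + 11% + 9% + 32% = 55%.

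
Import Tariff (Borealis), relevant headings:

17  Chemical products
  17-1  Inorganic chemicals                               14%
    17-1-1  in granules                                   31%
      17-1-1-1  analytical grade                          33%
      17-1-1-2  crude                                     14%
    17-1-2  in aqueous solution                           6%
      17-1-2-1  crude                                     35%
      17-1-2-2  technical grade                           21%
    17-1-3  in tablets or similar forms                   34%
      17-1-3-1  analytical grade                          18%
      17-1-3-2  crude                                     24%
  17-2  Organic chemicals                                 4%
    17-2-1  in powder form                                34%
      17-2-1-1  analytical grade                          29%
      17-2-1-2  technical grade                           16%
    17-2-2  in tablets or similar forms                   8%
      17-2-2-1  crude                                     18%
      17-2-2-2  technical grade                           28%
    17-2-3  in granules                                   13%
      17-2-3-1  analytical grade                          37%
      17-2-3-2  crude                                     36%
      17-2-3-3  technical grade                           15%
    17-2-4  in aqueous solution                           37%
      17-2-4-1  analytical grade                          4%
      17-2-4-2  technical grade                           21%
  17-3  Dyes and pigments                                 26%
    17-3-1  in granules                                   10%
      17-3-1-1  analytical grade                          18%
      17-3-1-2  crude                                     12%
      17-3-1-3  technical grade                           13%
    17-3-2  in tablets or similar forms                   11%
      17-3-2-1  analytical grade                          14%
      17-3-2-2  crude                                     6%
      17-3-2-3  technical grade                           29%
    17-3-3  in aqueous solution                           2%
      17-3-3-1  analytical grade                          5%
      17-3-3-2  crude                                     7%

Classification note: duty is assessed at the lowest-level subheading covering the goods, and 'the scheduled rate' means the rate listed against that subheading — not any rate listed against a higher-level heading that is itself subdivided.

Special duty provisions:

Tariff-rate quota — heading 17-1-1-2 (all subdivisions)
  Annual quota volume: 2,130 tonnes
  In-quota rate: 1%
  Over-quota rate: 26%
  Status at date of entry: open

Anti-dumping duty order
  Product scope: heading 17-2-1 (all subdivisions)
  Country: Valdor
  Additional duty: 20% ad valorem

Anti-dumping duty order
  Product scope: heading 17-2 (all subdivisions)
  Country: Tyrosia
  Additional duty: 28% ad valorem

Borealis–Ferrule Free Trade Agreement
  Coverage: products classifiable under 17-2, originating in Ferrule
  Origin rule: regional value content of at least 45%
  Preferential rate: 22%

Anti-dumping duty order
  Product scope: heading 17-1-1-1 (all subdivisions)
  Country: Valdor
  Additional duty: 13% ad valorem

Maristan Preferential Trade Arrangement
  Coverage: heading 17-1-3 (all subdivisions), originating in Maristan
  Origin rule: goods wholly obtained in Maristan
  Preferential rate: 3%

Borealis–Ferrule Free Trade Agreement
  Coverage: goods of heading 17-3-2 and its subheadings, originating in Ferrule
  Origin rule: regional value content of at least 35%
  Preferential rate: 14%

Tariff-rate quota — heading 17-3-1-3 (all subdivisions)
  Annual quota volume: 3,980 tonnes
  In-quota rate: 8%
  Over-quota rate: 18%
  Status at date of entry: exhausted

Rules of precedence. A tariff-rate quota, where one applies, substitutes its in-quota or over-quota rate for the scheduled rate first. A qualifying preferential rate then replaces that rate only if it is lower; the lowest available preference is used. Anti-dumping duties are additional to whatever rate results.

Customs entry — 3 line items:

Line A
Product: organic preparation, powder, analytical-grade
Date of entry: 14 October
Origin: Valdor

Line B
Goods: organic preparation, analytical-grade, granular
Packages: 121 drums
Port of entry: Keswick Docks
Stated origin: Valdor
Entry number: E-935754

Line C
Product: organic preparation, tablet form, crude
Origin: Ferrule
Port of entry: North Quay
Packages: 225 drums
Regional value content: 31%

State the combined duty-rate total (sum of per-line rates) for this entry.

Line A: organic → 17-2; powder → 17-2-1; analytical-grade → 17-2-1-1. Scheduled 29%. anti-dumping (Valdor, 17-2-1): +20%; total 29% + 20% = 49%. → 49%.
Line B: organic → 17-2; granular → 17-2-3; analytical-grade → 17-2-3-1. Scheduled 37%. No special measure applies. → 37%.
Line C: organic → 17-2; tablet form → 17-2-2; crude → 17-2-2-1. Scheduled 18%. Ferrule agreement on 17-2: RVC < 45%; Ferrule agreement on 17-3-2: 17-2-2-1 not covered. → 18%.
Sum: 49% + 37% + 18% = 104%.

104%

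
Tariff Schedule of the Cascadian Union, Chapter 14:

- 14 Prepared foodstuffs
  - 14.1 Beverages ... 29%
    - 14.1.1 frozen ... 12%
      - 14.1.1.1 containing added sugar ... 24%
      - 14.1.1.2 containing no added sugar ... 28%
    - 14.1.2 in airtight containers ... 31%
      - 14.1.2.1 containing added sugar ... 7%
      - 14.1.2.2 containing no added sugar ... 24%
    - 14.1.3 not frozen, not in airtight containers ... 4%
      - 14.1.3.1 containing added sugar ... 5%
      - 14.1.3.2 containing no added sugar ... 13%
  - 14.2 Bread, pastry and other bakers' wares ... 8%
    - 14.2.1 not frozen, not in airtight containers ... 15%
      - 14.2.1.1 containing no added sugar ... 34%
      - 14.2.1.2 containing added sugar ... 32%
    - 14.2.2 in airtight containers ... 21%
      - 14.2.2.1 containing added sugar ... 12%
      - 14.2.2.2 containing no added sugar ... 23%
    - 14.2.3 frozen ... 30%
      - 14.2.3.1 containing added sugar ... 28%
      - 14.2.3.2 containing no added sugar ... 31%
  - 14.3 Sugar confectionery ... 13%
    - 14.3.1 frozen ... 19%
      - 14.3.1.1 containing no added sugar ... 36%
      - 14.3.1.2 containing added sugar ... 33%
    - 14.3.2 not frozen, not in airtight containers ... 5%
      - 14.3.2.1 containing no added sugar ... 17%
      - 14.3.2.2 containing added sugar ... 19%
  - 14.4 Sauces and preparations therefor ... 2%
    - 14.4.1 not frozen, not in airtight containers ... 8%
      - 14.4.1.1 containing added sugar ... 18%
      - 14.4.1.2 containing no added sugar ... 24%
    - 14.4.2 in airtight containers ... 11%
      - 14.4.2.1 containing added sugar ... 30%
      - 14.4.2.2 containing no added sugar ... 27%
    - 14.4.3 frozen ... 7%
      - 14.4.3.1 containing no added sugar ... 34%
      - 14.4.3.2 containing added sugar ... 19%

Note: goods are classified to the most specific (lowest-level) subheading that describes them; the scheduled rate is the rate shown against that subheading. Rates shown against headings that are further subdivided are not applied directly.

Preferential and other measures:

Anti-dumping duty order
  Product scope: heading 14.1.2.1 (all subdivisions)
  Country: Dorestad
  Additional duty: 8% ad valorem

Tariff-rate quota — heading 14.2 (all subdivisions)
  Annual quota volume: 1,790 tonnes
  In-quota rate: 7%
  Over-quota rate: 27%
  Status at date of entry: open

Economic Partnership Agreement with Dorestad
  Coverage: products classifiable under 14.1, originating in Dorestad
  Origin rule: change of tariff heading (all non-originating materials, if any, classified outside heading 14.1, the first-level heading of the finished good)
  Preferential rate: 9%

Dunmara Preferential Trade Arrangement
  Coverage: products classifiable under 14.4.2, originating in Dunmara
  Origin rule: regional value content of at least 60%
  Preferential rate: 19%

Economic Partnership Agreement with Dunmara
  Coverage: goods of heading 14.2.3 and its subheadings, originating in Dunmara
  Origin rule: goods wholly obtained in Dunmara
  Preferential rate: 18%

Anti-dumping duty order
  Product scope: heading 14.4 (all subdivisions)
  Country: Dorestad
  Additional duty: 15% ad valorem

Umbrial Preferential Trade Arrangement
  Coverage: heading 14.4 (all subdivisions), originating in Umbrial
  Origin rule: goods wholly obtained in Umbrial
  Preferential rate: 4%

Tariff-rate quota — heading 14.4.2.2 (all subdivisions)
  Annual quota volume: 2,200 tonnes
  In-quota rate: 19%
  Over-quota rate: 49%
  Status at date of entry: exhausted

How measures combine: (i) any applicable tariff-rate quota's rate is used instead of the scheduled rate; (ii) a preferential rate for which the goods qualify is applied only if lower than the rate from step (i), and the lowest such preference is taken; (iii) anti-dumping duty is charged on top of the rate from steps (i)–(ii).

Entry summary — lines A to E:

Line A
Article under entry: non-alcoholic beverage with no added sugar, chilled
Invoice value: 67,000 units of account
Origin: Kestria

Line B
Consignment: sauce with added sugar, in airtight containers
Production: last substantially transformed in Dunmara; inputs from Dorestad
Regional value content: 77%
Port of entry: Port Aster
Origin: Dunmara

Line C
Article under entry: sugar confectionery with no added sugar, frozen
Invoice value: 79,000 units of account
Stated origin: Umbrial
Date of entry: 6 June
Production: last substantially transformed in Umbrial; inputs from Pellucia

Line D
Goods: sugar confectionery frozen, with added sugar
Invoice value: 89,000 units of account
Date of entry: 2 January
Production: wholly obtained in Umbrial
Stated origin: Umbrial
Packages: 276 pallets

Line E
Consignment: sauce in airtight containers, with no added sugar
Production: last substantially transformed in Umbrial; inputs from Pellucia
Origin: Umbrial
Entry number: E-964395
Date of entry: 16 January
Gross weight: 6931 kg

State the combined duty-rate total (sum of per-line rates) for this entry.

150%

Line A: non-alcoholic beverage → 14.1; chilled → 14.1.3; with no added sugar → 14.1.3.2. Scheduled 13%. No special measure applies. → 13%.
Line B: sauce → 14.4; in airtight containers → 14.4.2; with added sugar → 14.4.2.1. Scheduled 30%. Dunmara agreement on 14.4.2: RVC ≥ 60% → 19% available; Dunmara agreement on 14.2.3: 14.4.2.1 not covered; preferential 19%. → 19%.
Line C: sugar confectionery → 14.3; frozen → 14.3.1; with no added sugar → 14.3.1.1. Scheduled 36%. Umbrial agreement on 14.4: 14.3.1.1 not covered. → 36%.
Line D: sugar confectionery → 14.3; frozen → 14.3.1; with added sugar → 14.3.1.2. Scheduled 33%. Umbrial agreement on 14.4: 14.3.1.2 not covered. → 33%.
Line E: sauce → 14.4; in airtight containers → 14.4.2; with no added sugar → 14.4.2.2. Scheduled 27%. quota on 14.4.2.2 exhausted → over-quota 49%; Umbrial agreement on 14.4: not wholly obtained. → 49%.
Sum: 13% + 19% + 36% + 33% + 49% = 150%.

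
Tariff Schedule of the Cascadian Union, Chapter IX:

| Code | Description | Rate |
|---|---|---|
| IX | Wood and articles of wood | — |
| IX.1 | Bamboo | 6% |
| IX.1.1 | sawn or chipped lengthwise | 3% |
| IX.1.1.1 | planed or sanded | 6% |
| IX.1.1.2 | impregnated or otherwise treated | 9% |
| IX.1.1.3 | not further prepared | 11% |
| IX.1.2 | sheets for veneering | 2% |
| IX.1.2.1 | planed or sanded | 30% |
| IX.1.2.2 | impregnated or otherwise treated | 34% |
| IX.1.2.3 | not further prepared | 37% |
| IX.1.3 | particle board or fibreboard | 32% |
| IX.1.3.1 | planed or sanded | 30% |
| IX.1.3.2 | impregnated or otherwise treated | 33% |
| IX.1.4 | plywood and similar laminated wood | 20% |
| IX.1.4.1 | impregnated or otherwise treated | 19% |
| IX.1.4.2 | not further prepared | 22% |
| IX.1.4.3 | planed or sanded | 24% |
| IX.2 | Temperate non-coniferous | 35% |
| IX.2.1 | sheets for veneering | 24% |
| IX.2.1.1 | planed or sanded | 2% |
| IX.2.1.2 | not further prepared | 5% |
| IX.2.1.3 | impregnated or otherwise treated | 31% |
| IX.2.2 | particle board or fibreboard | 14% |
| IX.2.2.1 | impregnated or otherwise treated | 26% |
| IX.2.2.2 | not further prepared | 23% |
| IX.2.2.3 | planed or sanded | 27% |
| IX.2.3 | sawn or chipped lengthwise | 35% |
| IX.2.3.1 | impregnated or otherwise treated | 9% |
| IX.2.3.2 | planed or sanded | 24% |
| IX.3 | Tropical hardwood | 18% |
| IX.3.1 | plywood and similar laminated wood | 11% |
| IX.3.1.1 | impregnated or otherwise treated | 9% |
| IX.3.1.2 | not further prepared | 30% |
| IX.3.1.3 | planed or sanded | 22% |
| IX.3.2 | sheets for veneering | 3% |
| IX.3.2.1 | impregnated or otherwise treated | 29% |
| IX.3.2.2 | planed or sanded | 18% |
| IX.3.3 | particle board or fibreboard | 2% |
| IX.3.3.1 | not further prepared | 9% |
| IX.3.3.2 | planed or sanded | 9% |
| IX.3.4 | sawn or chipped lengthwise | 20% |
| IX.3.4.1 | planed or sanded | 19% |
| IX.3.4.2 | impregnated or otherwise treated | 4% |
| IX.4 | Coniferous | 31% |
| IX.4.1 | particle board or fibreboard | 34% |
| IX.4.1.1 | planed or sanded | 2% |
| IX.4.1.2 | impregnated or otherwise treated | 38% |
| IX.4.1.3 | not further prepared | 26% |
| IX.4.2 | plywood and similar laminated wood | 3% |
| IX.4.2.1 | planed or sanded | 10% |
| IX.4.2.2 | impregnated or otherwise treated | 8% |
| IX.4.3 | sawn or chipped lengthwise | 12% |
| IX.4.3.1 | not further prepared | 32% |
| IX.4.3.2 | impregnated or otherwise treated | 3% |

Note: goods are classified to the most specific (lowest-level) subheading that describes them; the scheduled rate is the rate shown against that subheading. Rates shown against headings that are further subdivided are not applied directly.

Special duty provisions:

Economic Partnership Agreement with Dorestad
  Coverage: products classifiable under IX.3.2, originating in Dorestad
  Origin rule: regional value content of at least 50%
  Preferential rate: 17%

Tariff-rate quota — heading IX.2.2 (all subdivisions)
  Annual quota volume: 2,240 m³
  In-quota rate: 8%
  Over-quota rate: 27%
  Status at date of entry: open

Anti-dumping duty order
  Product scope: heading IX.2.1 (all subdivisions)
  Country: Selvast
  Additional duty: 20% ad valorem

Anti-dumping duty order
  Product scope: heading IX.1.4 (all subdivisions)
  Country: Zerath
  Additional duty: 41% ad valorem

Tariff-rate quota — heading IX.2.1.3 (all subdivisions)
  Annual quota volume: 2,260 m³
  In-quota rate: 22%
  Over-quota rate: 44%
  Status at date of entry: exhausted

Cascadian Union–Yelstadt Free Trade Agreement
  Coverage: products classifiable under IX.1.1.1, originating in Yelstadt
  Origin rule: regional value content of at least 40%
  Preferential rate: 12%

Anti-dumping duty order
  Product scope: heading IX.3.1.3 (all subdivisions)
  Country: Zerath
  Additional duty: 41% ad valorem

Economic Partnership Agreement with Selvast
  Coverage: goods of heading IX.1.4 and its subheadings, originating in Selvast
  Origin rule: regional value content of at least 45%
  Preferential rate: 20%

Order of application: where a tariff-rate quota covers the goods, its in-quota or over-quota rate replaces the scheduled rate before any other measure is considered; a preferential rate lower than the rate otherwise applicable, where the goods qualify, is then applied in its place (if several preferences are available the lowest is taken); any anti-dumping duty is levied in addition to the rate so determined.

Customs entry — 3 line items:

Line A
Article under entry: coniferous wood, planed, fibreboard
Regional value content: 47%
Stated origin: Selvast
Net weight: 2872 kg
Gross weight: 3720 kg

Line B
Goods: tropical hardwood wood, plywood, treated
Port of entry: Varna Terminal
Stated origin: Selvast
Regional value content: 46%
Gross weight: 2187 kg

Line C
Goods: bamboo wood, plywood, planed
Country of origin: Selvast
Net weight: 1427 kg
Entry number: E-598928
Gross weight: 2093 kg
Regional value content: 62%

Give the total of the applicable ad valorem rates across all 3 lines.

31%

Line A: coniferous → IX.4; fibreboard → IX.4.1; planed → IX.4.1.1. Scheduled 2%. Selvast agreement on IX.1.4: IX.4.1.1 not covered. → 2%.
Line B: tropical hardwood → IX.3; plywood → IX.3.1; treated → IX.3.1.1. Scheduled 9%. Selvast agreement on IX.1.4: IX.3.1.1 not covered. → 9%.
Line C: bamboo → IX.1; plywood → IX.1.4; planed → IX.1.4.3. Scheduled 24%. Selvast agreement on IX.1.4: RVC ≥ 45% → 20% available; preferential 20%. → 20%.
Sum: 2% + 9% + 20% = 31%.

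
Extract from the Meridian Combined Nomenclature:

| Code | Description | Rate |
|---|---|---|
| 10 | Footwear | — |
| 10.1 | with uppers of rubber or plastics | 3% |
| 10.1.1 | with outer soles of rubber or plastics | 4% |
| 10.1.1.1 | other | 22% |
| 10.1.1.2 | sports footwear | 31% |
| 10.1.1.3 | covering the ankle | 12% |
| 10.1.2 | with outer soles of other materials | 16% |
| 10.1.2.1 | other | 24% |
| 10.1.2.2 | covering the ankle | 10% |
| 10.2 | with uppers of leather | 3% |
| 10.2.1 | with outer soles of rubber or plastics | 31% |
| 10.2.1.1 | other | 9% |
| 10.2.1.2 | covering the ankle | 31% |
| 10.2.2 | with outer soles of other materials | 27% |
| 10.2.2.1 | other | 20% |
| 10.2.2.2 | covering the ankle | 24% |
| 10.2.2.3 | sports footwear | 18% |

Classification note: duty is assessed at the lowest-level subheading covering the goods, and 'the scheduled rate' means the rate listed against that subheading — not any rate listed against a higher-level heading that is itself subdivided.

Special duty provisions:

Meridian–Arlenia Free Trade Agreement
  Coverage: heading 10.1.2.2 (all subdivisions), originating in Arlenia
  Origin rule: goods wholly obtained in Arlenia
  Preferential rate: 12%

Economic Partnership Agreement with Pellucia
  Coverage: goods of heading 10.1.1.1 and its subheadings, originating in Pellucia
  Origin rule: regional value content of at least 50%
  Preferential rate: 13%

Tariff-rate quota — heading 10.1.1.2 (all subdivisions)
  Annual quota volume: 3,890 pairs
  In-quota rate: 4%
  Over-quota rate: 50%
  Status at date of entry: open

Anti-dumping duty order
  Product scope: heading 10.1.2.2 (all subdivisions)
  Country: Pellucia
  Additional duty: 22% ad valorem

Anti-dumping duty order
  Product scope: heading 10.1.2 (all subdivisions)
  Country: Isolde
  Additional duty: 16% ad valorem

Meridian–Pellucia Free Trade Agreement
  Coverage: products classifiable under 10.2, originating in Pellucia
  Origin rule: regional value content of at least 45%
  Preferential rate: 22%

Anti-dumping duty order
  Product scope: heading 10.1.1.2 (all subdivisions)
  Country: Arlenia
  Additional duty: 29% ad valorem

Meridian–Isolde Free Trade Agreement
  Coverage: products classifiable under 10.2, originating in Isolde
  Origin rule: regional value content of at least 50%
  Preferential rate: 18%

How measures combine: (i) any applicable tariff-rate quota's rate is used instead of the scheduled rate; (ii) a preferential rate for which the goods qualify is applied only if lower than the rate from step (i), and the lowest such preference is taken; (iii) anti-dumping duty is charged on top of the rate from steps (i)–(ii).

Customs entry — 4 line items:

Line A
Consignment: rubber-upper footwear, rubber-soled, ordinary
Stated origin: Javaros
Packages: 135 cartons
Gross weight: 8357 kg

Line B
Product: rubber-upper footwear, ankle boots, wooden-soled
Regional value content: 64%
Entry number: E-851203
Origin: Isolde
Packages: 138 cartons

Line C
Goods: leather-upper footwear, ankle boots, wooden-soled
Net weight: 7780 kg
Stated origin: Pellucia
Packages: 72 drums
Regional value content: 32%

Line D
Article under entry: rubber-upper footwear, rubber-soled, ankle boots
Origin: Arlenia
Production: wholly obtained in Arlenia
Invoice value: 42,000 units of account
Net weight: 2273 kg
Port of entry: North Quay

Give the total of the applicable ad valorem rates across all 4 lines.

Line A: rubber-upper → 10.1; rubber-soled → 10.1.1; ordinary → 10.1.1.1. Scheduled 22%. No special measure applies. → 22%.
Line B: rubber-upper → 10.1; wooden-soled → 10.1.2; ankle boots → 10.1.2.2. Scheduled 10%. Isolde agreement on 10.2: 10.1.2.2 not covered; anti-dumping (Isolde, 10.1.2): +16%; total 10% + 16% = 26%. → 26%.
Line C: leather-upper → 10.2; wooden-soled → 10.2.2; ankle boots → 10.2.2.2. Scheduled 24%. Pellucia agreement on 10.1.1.1: 10.2.2.2 not covered; Pellucia agreement on 10.2: RVC < 45%. → 24%.
Line D: rubber-upper → 10.1; rubber-soled → 10.1.1; ankle boots → 10.1.1.3. Scheduled 12%. Arlenia agreement on 10.1.2.2: 10.1.1.3 not covered. → 12%.
Sum: 22% + 26% + 24% + 12% = 84%.

84%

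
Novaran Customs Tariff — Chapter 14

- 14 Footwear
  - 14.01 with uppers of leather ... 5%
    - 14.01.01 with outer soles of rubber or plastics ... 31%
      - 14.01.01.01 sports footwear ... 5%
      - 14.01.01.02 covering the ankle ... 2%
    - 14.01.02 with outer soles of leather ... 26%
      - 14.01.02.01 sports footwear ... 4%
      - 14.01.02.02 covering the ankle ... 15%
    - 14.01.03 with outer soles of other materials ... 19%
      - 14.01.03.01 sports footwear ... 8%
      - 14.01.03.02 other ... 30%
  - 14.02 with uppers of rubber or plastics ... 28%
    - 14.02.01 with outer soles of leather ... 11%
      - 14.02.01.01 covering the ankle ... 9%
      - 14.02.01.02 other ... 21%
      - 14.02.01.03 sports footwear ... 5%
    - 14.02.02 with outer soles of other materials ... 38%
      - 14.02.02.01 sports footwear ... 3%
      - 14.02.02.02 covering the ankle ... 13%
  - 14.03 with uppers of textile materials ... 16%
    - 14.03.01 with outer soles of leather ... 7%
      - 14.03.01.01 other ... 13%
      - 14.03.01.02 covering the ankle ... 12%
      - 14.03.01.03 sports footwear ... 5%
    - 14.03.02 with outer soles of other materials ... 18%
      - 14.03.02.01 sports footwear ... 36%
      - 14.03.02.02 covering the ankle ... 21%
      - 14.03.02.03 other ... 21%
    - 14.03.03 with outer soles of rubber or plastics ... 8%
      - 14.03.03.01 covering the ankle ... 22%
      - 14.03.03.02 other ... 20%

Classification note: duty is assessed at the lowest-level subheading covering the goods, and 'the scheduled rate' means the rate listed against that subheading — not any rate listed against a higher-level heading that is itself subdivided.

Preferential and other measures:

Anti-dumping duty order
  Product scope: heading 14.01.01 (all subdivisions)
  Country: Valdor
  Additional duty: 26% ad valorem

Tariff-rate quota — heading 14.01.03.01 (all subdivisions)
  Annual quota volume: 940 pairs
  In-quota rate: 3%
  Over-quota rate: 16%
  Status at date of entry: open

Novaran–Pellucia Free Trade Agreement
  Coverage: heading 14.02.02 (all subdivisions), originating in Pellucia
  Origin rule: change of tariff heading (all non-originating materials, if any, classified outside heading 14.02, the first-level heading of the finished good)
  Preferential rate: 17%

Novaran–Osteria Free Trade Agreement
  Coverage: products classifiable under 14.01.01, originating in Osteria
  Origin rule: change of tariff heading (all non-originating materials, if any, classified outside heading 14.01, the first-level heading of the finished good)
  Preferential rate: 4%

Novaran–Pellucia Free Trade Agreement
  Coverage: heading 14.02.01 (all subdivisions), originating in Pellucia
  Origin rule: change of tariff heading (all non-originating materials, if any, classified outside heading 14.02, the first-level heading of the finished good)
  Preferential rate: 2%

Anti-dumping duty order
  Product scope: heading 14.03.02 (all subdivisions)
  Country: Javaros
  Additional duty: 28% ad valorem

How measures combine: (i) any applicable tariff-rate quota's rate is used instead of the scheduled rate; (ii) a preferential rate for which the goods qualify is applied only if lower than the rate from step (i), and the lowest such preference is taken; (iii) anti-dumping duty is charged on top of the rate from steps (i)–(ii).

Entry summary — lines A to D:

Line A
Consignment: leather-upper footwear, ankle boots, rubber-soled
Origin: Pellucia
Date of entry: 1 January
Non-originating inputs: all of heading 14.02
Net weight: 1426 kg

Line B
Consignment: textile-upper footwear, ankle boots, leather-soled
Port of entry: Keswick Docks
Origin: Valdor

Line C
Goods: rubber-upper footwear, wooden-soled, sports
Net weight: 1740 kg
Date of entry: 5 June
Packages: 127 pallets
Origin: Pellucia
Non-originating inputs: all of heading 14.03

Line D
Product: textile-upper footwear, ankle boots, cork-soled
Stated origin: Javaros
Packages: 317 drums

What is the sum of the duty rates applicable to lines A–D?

66%

Line A: leather-upper → 14.01; rubber-soled → 14.01.01; ankle boots → 14.01.01.02. Scheduled 2%. Pellucia agreement on 14.02.02: 14.01.01.02 not covered; Pellucia agreement on 14.02.01: 14.01.01.02 not covered. → 2%.
Line B: textile-upper → 14.03; leather-soled → 14.03.01; ankle boots → 14.03.01.02. Scheduled 12%. No special measure applies. → 12%.
Line C: rubber-upper → 14.02; wooden-soled → 14.02.02; sports → 14.02.02.01. Scheduled 3%. Pellucia agreement on 14.02.02: CTH met → 17% available; Pellucia agreement on 14.02.01: 14.02.02.01 not covered; preference 17% not lower than 3% → no reduction. → 3%.
Line D: textile-upper → 14.03; cork-soled → 14.03.02; ankle boots → 14.03.02.02. Scheduled 21%. anti-dumping (Javaros, 14.03.02): +28%; total 21% + 28% = 49%. → 49%.
Sum: 2% + 12% + 3% + 49% = 66%.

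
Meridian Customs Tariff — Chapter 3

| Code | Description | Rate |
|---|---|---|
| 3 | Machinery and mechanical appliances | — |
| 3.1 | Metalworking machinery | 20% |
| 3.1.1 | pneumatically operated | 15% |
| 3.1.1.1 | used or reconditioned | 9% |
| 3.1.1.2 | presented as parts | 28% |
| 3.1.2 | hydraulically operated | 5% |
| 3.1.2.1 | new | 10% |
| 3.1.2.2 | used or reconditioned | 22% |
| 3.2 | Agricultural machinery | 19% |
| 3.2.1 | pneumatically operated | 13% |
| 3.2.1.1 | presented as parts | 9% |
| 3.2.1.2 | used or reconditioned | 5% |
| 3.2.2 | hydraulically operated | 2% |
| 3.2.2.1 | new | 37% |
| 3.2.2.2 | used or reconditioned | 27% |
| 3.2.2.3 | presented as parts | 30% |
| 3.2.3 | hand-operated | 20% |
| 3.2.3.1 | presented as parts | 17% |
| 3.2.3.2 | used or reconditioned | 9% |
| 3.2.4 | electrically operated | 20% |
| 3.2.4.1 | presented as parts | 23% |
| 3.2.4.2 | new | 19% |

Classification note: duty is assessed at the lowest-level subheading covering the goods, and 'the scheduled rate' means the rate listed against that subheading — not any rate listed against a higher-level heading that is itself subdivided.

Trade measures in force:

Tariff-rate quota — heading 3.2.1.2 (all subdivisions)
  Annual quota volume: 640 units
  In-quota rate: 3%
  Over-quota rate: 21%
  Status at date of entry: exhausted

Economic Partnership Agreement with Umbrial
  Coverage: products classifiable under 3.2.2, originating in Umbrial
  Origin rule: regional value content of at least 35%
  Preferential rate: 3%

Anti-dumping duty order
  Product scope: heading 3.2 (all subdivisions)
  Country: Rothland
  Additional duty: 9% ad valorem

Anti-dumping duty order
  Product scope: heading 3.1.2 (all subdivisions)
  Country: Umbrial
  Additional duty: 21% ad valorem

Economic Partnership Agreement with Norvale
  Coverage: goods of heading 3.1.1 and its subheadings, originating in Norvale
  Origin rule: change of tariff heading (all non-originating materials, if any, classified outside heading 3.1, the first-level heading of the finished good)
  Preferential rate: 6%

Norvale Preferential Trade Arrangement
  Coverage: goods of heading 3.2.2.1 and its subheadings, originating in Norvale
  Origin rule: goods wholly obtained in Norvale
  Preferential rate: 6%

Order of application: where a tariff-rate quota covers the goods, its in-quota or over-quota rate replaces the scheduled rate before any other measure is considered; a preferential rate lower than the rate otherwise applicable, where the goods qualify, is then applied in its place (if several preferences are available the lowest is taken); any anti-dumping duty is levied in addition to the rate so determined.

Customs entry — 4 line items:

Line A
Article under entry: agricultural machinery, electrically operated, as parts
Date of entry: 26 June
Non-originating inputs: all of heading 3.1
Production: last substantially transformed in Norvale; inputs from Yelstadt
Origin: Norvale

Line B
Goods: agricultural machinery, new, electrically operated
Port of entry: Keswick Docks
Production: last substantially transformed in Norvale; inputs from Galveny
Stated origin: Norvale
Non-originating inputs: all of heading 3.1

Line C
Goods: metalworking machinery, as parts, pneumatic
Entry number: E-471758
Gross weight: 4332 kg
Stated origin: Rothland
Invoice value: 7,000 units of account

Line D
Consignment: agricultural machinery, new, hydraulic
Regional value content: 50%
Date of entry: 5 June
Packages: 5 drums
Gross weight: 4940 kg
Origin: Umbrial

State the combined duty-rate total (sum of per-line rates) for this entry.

Line A: agricultural → 3.2; electrically operated → 3.2.4; as parts → 3.2.4.1. Scheduled 23%. Norvale agreement on 3.1.1: 3.2.4.1 not covered; Norvale agreement on 3.2.2.1: 3.2.4.1 not covered. → 23%.
Line B: agricultural → 3.2; electrically operated → 3.2.4; new → 3.2.4.2. Scheduled 19%. Norvale agreement on 3.1.1: 3.2.4.2 not covered; Norvale agreement on 3.2.2.1: 3.2.4.2 not covered. → 19%.
Line C: metalworking → 3.1; pneumatic → 3.1.1; as parts → 3.1.1.2. Scheduled 28%. No special measure applies. → 28%.
Line D: agricultural → 3.2; hydraulic → 3.2.2; new → 3.2.2.1. Scheduled 37%. Umbrial agreement on 3.2.2: RVC ≥ 35% → 3% available; preferential 3%. → 3%.
Sum: 23% + 19% + 28% + 3% = 73%.

73%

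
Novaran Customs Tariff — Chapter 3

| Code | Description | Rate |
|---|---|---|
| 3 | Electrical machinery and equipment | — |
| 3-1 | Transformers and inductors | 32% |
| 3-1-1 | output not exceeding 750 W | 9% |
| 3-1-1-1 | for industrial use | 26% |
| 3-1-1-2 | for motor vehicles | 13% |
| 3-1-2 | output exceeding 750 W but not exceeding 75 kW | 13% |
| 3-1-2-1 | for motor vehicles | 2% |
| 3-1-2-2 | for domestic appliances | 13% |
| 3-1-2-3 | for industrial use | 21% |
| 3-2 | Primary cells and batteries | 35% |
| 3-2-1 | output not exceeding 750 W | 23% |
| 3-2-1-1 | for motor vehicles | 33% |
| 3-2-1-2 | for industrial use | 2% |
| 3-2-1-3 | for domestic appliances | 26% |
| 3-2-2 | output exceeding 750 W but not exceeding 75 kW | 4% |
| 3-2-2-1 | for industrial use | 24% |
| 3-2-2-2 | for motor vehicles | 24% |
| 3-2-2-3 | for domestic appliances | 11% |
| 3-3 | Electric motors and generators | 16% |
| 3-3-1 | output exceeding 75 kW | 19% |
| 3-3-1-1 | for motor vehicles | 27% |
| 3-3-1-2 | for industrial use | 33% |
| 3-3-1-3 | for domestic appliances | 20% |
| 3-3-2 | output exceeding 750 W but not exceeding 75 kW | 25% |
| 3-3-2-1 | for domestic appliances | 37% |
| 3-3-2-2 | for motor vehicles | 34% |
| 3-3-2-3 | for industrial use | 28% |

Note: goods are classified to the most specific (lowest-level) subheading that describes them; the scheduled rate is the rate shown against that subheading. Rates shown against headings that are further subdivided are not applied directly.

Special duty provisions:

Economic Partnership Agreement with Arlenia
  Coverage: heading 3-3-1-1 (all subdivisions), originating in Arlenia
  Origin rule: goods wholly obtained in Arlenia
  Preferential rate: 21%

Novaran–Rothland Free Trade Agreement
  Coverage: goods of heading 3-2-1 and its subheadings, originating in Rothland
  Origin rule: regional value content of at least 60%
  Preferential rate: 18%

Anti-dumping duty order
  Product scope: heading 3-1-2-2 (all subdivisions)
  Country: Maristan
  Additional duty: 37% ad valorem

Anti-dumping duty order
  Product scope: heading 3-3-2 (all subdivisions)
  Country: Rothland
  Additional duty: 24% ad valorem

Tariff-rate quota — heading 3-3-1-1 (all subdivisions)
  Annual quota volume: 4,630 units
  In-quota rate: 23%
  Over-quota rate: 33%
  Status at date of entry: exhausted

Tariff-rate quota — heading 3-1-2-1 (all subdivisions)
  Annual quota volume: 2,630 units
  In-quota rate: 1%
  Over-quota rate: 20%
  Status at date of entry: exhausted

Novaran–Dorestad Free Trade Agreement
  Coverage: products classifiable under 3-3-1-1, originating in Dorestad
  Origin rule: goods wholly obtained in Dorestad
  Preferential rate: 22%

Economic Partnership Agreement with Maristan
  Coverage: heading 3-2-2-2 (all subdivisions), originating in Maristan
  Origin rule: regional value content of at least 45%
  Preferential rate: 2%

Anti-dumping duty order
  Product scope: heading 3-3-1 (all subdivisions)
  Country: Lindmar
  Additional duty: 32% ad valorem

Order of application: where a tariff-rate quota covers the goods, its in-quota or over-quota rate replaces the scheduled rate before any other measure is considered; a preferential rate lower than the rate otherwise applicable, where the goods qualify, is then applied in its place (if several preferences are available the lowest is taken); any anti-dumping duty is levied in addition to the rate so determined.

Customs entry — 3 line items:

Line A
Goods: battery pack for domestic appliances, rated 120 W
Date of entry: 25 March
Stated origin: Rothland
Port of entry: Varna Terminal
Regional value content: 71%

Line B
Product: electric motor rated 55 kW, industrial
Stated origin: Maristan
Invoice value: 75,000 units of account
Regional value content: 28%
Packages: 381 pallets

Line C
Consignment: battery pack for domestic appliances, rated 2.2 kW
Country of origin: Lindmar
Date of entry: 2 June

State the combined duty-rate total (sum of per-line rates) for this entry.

Line A: battery pack → 3-2; rated 120 W → 3-2-1; for domestic appliances → 3-2-1-3. Scheduled 26%. Rothland agreement on 3-2-1: RVC ≥ 60% → 18% available; preferential 18%. → 18%.
Line B: electric motor → 3-3; rated 55 kW → 3-3-2; industrial → 3-3-2-3. Scheduled 28%. Maristan agreement on 3-2-2-2: 3-3-2-3 not covered. → 28%.
Line C: battery pack → 3-2; rated 2.2 kW → 3-2-2; for domestic appliances → 3-2-2-3. Scheduled 11%. No special measure applies. → 11%.
Sum: 18% + 28% + 11% = 57%.

57%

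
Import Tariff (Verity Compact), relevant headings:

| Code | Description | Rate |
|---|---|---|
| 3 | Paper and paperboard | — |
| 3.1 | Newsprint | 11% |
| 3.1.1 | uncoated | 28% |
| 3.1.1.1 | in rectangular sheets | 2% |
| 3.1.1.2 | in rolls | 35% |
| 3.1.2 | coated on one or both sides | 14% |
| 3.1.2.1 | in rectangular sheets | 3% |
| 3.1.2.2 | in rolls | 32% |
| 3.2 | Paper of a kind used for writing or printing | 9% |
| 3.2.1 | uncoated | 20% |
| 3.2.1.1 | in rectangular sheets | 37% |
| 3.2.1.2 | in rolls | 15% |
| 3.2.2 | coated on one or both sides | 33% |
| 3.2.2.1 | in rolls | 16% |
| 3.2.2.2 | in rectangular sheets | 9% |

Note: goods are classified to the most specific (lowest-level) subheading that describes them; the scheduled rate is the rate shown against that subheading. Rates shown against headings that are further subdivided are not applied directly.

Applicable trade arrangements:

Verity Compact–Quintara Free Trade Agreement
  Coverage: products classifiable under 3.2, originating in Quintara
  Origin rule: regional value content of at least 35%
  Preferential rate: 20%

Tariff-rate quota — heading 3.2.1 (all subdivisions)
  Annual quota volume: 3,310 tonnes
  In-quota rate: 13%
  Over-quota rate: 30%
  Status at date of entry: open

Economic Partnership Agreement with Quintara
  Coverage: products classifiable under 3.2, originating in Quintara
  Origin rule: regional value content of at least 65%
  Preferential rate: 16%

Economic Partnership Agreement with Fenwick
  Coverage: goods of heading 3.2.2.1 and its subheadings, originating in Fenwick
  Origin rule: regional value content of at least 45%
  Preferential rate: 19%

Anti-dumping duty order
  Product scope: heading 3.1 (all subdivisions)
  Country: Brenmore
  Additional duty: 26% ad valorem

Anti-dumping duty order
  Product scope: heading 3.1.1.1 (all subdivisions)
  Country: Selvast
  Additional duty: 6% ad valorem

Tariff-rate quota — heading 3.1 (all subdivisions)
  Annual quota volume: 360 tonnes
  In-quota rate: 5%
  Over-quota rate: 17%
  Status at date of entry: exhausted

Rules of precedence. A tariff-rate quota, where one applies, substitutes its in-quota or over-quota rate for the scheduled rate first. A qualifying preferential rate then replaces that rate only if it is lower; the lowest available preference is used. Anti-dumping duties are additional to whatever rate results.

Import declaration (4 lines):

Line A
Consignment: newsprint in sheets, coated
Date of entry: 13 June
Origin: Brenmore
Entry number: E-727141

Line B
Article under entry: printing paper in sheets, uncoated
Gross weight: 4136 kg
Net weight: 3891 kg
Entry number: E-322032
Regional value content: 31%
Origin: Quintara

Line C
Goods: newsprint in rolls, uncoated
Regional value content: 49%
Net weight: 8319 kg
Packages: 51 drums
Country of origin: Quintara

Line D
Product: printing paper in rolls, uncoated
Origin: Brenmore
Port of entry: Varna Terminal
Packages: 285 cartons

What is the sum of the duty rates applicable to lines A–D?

Line A: newsprint → 3.1; coated → 3.1.2; in sheets → 3.1.2.1. Scheduled 3%. quota on 3.1 exhausted → over-quota 17%; anti-dumping (Brenmore, 3.1): +26%; total 17% + 26% = 43%. → 43%.
Line B: printing paper → 3.2; uncoated → 3.2.1; in sheets → 3.2.1.1. Scheduled 37%. quota on 3.2.1 open → in-quota 13%; Quintara agreement on 3.2: RVC < 35%; Quintara agreement on 3.2: RVC < 65%. → 13%.
Line C: newsprint → 3.1; uncoated → 3.1.1; in rolls → 3.1.1.2. Scheduled 35%. quota on 3.1 exhausted → over-quota 17%; Quintara agreement on 3.2: 3.1.1.2 not covered; Quintara agreement on 3.2: 3.1.1.2 not covered. → 17%.
Line D: printing paper → 3.2; uncoated → 3.2.1; in rolls → 3.2.1.2. Scheduled 15%. quota on 3.2.1 open → in-quota 13%. → 13%.
Sum: 43% + 13% + 17% + 13% = 86%.

86%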